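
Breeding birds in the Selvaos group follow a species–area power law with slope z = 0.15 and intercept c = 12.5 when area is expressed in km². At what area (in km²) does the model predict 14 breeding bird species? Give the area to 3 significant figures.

14 = 12.5 × A^0.15  ⇒  A^0.15 = 14/12.5 = 1.12
ln A = ln(1.12) / 0.15 = 0.1133 / 0.15 = 0.7555
A = e^0.7555 ≈ 2.129 km²

2.13 km²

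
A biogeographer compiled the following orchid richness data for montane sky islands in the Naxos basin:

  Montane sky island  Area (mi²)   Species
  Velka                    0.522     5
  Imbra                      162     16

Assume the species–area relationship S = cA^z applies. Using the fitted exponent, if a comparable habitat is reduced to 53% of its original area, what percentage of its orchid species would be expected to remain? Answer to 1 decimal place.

z = ln(16/5) / ln(162/0.522) = 1.1632 / 5.7377 = 0.2027
S_new/S_old = (A_new/A_old)^z = 0.53^0.2027 = exp(0.2027 × -0.6349) = 0.8792

87.9%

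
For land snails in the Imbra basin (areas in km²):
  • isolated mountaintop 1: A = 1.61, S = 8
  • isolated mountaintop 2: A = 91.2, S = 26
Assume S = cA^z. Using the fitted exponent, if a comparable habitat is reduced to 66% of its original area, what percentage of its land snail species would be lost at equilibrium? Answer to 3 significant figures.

11.4%

z = ln(26/8) / ln(91.2/1.61) = 1.1787 / 4.0368 = 0.2920
S_new/S_old = (A_new/A_old)^z = 0.66^0.2920 = exp(0.2920 × -0.4155) = 0.8857
Fraction lost = 1 − 0.8857 = 0.1143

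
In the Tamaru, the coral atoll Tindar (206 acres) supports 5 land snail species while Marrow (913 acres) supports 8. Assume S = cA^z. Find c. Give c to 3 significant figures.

0.930

z = ln(S₂/S₁) / ln(A₂/A₁) = ln(8/5) / ln(913/206) = 0.4700 / 1.4889 = 0.3157
c = S₁ / A₁^z = 5 / 206^0.3157 = 5 / 5.376 = 0.9301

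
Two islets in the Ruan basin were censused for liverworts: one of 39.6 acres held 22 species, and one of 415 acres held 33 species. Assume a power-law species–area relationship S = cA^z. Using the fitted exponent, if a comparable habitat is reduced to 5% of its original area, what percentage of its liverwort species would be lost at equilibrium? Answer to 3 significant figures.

z = ln(33/22) / ln(415/39.6) = 0.4055 / 2.3494 = 0.1726
S_new/S_old = (A_new/A_old)^z = 0.05^0.1726 = exp(0.1726 × -2.9957) = 0.5963
Fraction lost = 1 − 0.5963 = 0.4037

40.4%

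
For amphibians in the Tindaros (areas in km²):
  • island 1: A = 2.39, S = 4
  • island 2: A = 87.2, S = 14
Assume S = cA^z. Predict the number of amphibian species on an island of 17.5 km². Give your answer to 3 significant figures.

z = ln(14/4) / ln(87.2/2.39) = 1.2528 / 3.5969 = 0.3483
c = 4 / 2.39^0.3483 = 4 / 1.355 = 2.953
S₃ = 2.953 × 17.5^0.3483 = 2.953 × 2.71 ≈ 8.002

8.00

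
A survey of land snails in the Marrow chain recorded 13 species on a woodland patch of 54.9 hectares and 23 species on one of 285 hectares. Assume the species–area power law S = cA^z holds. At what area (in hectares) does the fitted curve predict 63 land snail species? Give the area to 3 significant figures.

z = ln(23/13) / ln(285/54.9) = 0.5705 / 1.6470 = 0.3464
c = 13 / 54.9^0.3464 = 13 / 4.005 = 3.246
A = (63/3.246)^(1/0.3464) ⇒ ln A = ln(19.41)/0.3464 = 8.5612
A = e^8.5612 ≈ 5225 hectares

5230 hectares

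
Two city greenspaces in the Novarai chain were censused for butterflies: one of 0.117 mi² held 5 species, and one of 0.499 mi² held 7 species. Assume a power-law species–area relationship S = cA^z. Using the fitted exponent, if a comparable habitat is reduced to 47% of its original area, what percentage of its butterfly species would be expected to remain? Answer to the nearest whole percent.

z = ln(7/5) / ln(0.499/0.117) = 0.3365 / 1.4504 = 0.2320
S_new/S_old = (A_new/A_old)^z = 0.47^0.2320 = exp(0.2320 × -0.7550) = 0.8393

84%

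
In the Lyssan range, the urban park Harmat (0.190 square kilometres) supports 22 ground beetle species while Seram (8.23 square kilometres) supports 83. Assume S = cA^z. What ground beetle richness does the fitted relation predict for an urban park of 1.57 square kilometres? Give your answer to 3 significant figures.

z = ln(83/22) / ln(8.23/0.19) = 1.3278 / 3.7685 = 0.3523
c = 22 / 0.19^0.3523 = 22 / 0.557 = 39.5
S₃ = 39.5 × 1.57^0.3523 = 39.5 × 1.172 ≈ 46.3

46.3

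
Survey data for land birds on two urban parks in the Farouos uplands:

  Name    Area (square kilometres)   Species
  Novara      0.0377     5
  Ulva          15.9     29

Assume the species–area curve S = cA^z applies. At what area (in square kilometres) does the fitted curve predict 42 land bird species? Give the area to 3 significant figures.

56.8 square kilometres

z = ln(29/5) / ln(15.9/0.0377) = 1.7579 / 6.0444 = 0.2908
c = 5 / 0.0377^0.2908 = 5 / 0.3854 = 12.97
A = (42/12.97)^(1/0.2908) ⇒ ln A = ln(3.238)/0.2908 = 4.0399
A = e^4.0399 ≈ 56.82 square kilometres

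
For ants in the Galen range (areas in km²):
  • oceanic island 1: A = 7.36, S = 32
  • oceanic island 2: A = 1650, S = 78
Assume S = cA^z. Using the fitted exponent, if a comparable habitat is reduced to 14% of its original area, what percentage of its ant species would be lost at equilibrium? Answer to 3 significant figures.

27.6%

z = ln(78/32) / ln(1650/7.36) = 0.8910 / 5.4125 = 0.1646
S_new/S_old = (A_new/A_old)^z = 0.14^0.1646 = exp(0.1646 × -1.9661) = 0.7235
Fraction lost = 1 − 0.7235 = 0.2765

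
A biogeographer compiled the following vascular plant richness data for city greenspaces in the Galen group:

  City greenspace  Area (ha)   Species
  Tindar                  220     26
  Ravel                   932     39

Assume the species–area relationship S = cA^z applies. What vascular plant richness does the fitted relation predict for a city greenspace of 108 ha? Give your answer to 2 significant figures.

z = ln(39/26) / ln(932/220) = 0.4055 / 1.4437 = 0.2809
c = 26 / 220^0.2809 = 26 / 4.549 = 5.716
S₃ = 5.716 × 108^0.2809 = 5.716 × 3.725 ≈ 21.29

21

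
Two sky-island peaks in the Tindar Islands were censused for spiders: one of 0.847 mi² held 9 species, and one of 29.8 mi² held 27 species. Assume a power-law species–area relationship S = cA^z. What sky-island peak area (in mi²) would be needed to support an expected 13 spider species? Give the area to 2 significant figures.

z = ln(27/9) / ln(29.8/0.847) = 1.0986 / 3.5606 = 0.3086
c = 9 / 0.847^0.3086 = 9 / 0.9501 = 9.473
A = (13/9.473)^(1/0.3086) ⇒ ln A = ln(1.372)/0.3086 = 1.0257
A = e^1.0257 ≈ 2.789 mi²

2.8 mi²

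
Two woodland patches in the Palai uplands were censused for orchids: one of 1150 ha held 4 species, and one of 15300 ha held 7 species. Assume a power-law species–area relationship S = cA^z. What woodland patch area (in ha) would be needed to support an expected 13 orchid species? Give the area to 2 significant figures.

270000 ha

z = ln(7/4) / ln(15300/1150) = 0.5596 / 2.5881 = 0.2162
c = 4 / 1150^0.2162 = 4 / 4.59 = 0.8715
A = (13/0.8715)^(1/0.2162) ⇒ ln A = ln(14.92)/0.2162 = 12.4985
A = e^12.4985 ≈ 267940 ha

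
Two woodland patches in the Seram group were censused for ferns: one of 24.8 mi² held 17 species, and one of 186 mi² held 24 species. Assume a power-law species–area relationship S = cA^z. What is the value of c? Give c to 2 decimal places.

z = ln(S₂/S₁) / ln(A₂/A₁) = ln(24/17) / ln(186/24.8) = 0.3448 / 2.0149 = 0.1711
c = S₁ / A₁^z = 17 / 24.8^0.1711 = 17 / 1.732 = 9.813

9.81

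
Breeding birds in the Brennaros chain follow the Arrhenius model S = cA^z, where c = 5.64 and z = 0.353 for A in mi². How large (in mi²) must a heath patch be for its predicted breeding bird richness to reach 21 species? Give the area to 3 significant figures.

41.4 mi²

21 = 5.64 × A^0.353  ⇒  A^0.353 = 21/5.64 = 3.723
ln A = ln(3.723) / 0.353 = 1.3146 / 0.353 = 3.7242
A = e^3.7242 ≈ 41.44 mi²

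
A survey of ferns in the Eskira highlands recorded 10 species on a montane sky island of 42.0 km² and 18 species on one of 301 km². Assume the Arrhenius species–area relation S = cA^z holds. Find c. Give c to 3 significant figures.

3.28

z = ln(S₂/S₁) / ln(A₂/A₁) = ln(18/10) / ln(301/42) = 0.5878 / 1.9694 = 0.2985
c = S₁ / A₁^z = 10 / 42^0.2985 = 10 / 3.051 = 3.277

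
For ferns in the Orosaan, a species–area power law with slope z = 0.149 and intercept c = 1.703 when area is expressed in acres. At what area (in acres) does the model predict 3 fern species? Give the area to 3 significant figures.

3 = 1.703 × A^0.149  ⇒  A^0.149 = 3/1.703 = 1.762
ln A = ln(1.762) / 0.149 = 0.5662 / 0.149 = 3.8001
A = e^3.8001 ≈ 44.71 acres

44.7 acres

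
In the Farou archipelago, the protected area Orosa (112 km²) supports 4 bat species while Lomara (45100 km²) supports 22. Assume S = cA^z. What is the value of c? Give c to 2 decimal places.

z = ln(S₂/S₁) / ln(A₂/A₁) = ln(22/4) / ln(45100/112) = 1.7047 / 5.9981 = 0.2842
c = S₁ / A₁^z = 4 / 112^0.2842 = 4 / 3.823 = 1.046

1.05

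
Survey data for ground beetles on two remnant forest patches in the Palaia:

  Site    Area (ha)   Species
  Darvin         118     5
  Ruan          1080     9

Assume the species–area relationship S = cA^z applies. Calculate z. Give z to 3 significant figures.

Taking logs: ln S = ln c + z ln A, so z = (ln S₂ − ln S₁)/(ln A₂ − ln A₁).
z = ln(9/5) / ln(1080/118) = ln(1.8) / ln(9.153) = 0.5878 / 2.2140 = 0.2655

0.265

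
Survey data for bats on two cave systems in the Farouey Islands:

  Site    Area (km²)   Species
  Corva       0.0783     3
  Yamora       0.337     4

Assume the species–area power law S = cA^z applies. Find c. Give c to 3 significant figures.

z = ln(S₂/S₁) / ln(A₂/A₁) = ln(4/3) / ln(0.337/0.0783) = 0.2877 / 1.4595 = 0.1971
c = S₁ / A₁^z = 3 / 0.0783^0.1971 = 3 / 0.6053 = 4.956

4.96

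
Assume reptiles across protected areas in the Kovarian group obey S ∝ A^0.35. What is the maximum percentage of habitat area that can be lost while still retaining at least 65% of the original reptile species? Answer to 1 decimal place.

Need (A_new/A_old)^0.35 = 0.65, so A_new/A_old = 0.65^(1/0.35) = 0.65^2.857
ln(A_new/A_old) = ln 0.65 / 0.35 = -0.4308 / 0.35 = -1.2308
A_new/A_old = e^-1.2308 ≈ 0.2921
Fraction that can be lost = 1 − 0.2921 = 0.7079

70.8%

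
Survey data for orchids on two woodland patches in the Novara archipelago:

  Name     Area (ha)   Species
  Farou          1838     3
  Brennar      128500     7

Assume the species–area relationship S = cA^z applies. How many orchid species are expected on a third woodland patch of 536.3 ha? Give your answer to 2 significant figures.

z = ln(7/3) / ln(128500/1838) = 0.8473 / 4.2473 = 0.1995
c = 3 / 1838^0.1995 = 3 / 4.479 = 0.6697
S₃ = 0.6697 × 536.3^0.1995 = 0.6697 × 3.503 ≈ 2.346

2.3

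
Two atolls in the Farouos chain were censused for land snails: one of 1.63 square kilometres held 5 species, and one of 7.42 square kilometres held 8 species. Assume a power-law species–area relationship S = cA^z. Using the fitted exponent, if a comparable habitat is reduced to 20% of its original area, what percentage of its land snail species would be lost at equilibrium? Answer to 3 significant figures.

z = ln(8/5) / ln(7.42/1.63) = 0.4700 / 1.5156 = 0.3101
S_new/S_old = (A_new/A_old)^z = 0.2^0.3101 = exp(0.3101 × -1.6094) = 0.6071
Fraction lost = 1 − 0.6071 = 0.3929

39.3%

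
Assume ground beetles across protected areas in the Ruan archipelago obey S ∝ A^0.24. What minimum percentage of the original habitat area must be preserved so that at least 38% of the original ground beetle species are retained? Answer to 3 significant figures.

Need (A_new/A_old)^0.24 = 0.38, so A_new/A_old = 0.38^(1/0.24) = 0.38^4.167
ln(A_new/A_old) = ln 0.38 / 0.24 = -0.9676 / 0.24 = -4.0316
A_new/A_old = e^-4.0316 ≈ 0.01775

1.77%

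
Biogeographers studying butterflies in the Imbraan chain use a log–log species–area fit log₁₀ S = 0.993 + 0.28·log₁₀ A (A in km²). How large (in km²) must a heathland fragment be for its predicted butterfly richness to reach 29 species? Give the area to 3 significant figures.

47.5 km²

29 = 9.84 × A^0.28  ⇒  A^0.28 = 29/9.84 = 2.947
ln A = ln(2.947) / 0.28 = 1.0808 / 0.28 = 3.8601
A = e^3.8601 ≈ 47.47 km²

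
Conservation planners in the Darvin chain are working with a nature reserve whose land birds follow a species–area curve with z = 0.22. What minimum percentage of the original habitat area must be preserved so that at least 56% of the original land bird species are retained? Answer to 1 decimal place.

7.2%

Need (A_new/A_old)^0.22 = 0.56, so A_new/A_old = 0.56^(1/0.22) = 0.56^4.545
ln(A_new/A_old) = ln 0.56 / 0.22 = -0.5798 / 0.22 = -2.6355
A_new/A_old = e^-2.6355 ≈ 0.07168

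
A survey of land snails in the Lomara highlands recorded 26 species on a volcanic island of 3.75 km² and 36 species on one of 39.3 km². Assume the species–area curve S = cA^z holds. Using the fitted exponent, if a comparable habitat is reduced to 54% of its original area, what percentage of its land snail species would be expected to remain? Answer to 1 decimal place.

z = ln(36/26) / ln(39.3/3.75) = 0.3254 / 2.3495 = 0.1385
S_new/S_old = (A_new/A_old)^z = 0.54^0.1385 = exp(0.1385 × -0.6162) = 0.9182

91.8%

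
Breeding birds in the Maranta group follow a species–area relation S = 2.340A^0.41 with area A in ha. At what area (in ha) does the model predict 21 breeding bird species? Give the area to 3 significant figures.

211 ha

21 = 2.34 × A^0.41  ⇒  A^0.41 = 21/2.34 = 8.974
ln A = ln(8.974) / 0.41 = 2.1944 / 0.41 = 5.3521
A = e^5.3521 ≈ 211.1 ha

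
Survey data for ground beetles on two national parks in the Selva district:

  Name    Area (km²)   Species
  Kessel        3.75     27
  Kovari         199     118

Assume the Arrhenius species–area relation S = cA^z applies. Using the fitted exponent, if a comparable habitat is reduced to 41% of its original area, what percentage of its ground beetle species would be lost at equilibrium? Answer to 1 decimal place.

28.2%

z = ln(118/27) / ln(199/3.75) = 1.4748 / 3.9715 = 0.3714
S_new/S_old = (A_new/A_old)^z = 0.41^0.3714 = exp(0.3714 × -0.8916) = 0.7181
Fraction lost = 1 − 0.7181 = 0.2819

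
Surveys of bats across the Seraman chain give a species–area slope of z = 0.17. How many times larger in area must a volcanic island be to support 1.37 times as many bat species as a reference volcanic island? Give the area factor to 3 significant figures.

(A₂/A₁)^0.17 = 1.37, so A₂/A₁ = 1.37^(1/0.17) = 1.37^5.882
ln(A₂/A₁) = ln 1.37 / 0.17 = 0.3148 / 0.17 = 1.8518
A₂/A₁ = e^1.8518 ≈ 6.371

6.37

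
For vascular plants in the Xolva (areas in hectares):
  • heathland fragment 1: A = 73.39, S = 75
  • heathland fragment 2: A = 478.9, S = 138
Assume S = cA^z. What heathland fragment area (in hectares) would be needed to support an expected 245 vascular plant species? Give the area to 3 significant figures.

z = ln(138/75) / ln(478.9/73.39) = 0.6098 / 1.8757 = 0.3251
c = 75 / 73.39^0.3251 = 75 / 4.041 = 18.56
A = (245/18.56)^(1/0.3251) ⇒ ln A = ln(13.2)/0.3251 = 7.9372
A = e^7.9372 ≈ 2799 hectares

2800 hectares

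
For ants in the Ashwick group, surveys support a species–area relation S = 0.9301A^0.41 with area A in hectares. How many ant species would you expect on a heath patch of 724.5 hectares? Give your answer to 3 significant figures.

13.8

S = 0.9301 × 724.5^0.41 = 0.9301 × 14.88 ≈ 13.84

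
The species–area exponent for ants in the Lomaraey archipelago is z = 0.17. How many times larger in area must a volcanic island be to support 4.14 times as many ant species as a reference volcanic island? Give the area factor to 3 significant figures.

(A₂/A₁)^0.17 = 4.14, so A₂/A₁ = 4.14^(1/0.17) = 4.14^5.882
ln(A₂/A₁) = ln 4.14 / 0.17 = 1.4207 / 0.17 = 8.3570
A₂/A₁ = e^8.3570 ≈ 4260

4260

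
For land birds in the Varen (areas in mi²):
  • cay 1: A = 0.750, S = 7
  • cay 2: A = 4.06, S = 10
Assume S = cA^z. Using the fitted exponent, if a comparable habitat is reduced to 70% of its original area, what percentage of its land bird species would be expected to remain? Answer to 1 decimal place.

z = ln(10/7) / ln(4.06/0.75) = 0.3567 / 1.6889 = 0.2112
S_new/S_old = (A_new/A_old)^z = 0.7^0.2112 = exp(0.2112 × -0.3567) = 0.9274

92.7%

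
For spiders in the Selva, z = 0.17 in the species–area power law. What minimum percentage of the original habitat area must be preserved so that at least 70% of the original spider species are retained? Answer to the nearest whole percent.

Need (A_new/A_old)^0.17 = 0.7, so A_new/A_old = 0.7^(1/0.17) = 0.7^5.882
ln(A_new/A_old) = ln 0.7 / 0.17 = -0.3567 / 0.17 = -2.0981
A_new/A_old = e^-2.0981 ≈ 0.1227

12%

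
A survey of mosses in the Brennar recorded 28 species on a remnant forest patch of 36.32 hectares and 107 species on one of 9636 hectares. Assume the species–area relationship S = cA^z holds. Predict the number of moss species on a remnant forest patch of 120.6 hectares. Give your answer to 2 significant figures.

z = ln(107/28) / ln(9636/36.32) = 1.3406 / 5.5809 = 0.2402
c = 28 / 36.32^0.2402 = 28 / 2.37 = 11.81
S₃ = 11.81 × 120.6^0.2402 = 11.81 × 3.162 ≈ 37.36

37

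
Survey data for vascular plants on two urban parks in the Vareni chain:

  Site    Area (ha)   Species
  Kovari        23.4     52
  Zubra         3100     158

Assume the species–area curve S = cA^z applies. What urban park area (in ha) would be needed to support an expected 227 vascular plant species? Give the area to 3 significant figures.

15300 ha

z = ln(158/52) / ln(3100/23.4) = 1.1114 / 4.8864 = 0.2274
c = 52 / 23.4^0.2274 = 52 / 2.048 = 25.39
A = (227/25.39)^(1/0.2274) ⇒ ln A = ln(8.942)/0.2274 = 9.6324
A = e^9.6324 ≈ 15251 ha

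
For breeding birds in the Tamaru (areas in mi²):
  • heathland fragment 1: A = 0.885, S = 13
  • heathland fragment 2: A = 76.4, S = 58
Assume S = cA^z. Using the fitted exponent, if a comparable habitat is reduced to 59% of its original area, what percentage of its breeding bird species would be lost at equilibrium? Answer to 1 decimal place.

z = ln(58/13) / ln(76.4/0.885) = 1.4955 / 4.4582 = 0.3355
S_new/S_old = (A_new/A_old)^z = 0.59^0.3355 = exp(0.3355 × -0.5276) = 0.8378
Fraction lost = 1 − 0.8378 = 0.1622

16.2%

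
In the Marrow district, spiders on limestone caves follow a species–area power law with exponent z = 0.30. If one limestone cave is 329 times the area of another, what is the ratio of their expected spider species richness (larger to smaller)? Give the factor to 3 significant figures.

S₂/S₁ = (A₂/A₁)^z = 329^0.3
ln(S₂/S₁) = 0.3 × ln 329 = 0.3 × 5.7961 = 1.7388
S₂/S₁ = e^1.7388 ≈ 5.691

5.69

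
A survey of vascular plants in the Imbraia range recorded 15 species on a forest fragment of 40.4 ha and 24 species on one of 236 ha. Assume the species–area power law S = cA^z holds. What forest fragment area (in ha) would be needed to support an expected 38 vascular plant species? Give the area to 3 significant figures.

z = ln(24/15) / ln(236/40.4) = 0.4700 / 1.7650 = 0.2663
c = 15 / 40.4^0.2663 = 15 / 2.678 = 5.602
A = (38/5.602)^(1/0.2663) ⇒ ln A = ln(6.784)/0.2663 = 7.1895
A = e^7.1895 ≈ 1325 ha

1330 ha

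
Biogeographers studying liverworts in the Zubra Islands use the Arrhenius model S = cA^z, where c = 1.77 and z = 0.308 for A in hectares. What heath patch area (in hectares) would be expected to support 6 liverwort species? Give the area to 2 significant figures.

6 = 1.77 × A^0.308  ⇒  A^0.308 = 6/1.77 = 3.39
ln A = ln(3.39) / 0.308 = 1.2208 / 0.308 = 3.9636
A = e^3.9636 ≈ 52.64 hectares

53 hectares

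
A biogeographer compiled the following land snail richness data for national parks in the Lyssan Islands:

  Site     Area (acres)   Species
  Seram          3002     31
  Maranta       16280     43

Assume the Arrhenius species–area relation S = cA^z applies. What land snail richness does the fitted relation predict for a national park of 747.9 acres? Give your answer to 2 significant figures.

z = ln(43/31) / ln(16280/3002) = 0.3272 / 1.6907 = 0.1935
c = 31 / 3002^0.1935 = 31 / 4.71 = 6.582
S₃ = 6.582 × 747.9^0.1935 = 6.582 × 3.599 ≈ 23.69

24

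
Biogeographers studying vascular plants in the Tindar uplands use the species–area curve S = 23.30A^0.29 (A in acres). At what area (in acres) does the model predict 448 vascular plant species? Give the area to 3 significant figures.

26700 acres

448 = 23.3 × A^0.29  ⇒  A^0.29 = 448/23.3 = 19.23
ln A = ln(19.23) / 0.29 = 2.9563 / 0.29 = 10.1943
A = e^10.1943 ≈ 26750 acres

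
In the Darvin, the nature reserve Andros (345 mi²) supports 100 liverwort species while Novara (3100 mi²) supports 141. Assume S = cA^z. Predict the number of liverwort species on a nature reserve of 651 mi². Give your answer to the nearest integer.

z = ln(141/100) / ln(3100/345) = 0.3436 / 2.1956 = 0.1565
c = 100 / 345^0.1565 = 100 / 2.495 = 40.07
S₃ = 40.07 × 651^0.1565 = 40.07 × 2.756 ≈ 110.4

110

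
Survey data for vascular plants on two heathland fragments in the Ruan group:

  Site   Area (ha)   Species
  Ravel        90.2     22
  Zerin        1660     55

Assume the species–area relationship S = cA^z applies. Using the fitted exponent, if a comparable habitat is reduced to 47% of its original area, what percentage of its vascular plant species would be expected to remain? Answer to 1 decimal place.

78.9%

z = ln(55/22) / ln(1660/90.2) = 0.9163 / 2.9125 = 0.3146
S_new/S_old = (A_new/A_old)^z = 0.47^0.3146 = exp(0.3146 × -0.7550) = 0.7886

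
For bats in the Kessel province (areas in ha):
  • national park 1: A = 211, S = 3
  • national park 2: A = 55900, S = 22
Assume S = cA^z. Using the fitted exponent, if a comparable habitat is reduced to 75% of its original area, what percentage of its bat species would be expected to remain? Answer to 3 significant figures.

z = ln(22/3) / ln(55900/211) = 1.9924 / 5.5795 = 0.3571
S_new/S_old = (A_new/A_old)^z = 0.75^0.3571 = exp(0.3571 × -0.2877) = 0.9024

90.2%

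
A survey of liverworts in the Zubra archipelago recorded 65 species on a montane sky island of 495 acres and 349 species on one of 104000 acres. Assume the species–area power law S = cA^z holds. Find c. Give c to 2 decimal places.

9.25

z = ln(S₂/S₁) / ln(A₂/A₁) = ln(349/65) / ln(104000/495) = 1.6807 / 5.3476 = 0.3143
c = S₁ / A₁^z = 65 / 495^0.3143 = 65 / 7.029 = 9.248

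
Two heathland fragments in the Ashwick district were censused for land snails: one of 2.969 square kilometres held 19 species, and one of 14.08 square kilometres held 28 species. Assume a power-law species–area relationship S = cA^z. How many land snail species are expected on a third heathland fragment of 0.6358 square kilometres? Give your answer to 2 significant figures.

13

z = ln(28/19) / ln(14.08/2.969) = 0.3878 / 1.5565 = 0.2491
c = 19 / 2.969^0.2491 = 19 / 1.311 = 14.49
S₃ = 14.49 × 0.6358^0.2491 = 14.49 × 0.8933 ≈ 12.94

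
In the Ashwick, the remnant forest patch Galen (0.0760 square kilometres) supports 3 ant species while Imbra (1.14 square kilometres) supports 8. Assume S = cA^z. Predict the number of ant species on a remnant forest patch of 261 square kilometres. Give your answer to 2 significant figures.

z = ln(8/3) / ln(1.14/0.076) = 0.9808 / 2.7081 = 0.3622
c = 3 / 0.076^0.3622 = 3 / 0.3932 = 7.629
S₃ = 7.629 × 261^0.3622 = 7.629 × 7.504 ≈ 57.25

57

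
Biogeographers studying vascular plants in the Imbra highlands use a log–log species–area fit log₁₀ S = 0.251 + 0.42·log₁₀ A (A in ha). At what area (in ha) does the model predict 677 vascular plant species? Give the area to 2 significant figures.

1400000 ha

677 = 1.782 × A^0.42  ⇒  A^0.42 = 677/1.782 = 379.8
ln A = ln(379.8) / 0.42 = 5.9397 / 0.42 = 14.1422
A = e^14.1422 ≈ 1386366 ha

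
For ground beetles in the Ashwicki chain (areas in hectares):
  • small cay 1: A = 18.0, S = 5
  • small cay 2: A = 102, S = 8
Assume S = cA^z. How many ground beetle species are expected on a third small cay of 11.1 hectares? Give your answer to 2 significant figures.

z = ln(8/5) / ln(102/18) = 0.4700 / 1.7346 = 0.2710
c = 5 / 18^0.2710 = 5 / 2.188 = 2.285
S₃ = 2.285 × 11.1^0.2710 = 2.285 × 1.92 ≈ 4.386

4.4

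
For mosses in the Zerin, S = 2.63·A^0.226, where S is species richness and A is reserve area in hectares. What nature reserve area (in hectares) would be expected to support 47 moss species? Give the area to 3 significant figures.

47 = 2.63 × A^0.226  ⇒  A^0.226 = 47/2.63 = 17.87
ln A = ln(17.87) / 0.226 = 2.8832 / 0.226 = 12.7574
A = e^12.7574 ≈ 347098 hectares

347000 hectares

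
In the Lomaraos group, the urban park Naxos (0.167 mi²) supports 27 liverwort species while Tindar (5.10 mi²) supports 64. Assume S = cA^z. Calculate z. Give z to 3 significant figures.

Taking logs: ln S = ln c + z ln A, so z = (ln S₂ − ln S₁)/(ln A₂ − ln A₁).
z = ln(64/27) / ln(5.1/0.167) = ln(2.37) / ln(30.54) = 0.8630 / 3.4190 = 0.2524

0.252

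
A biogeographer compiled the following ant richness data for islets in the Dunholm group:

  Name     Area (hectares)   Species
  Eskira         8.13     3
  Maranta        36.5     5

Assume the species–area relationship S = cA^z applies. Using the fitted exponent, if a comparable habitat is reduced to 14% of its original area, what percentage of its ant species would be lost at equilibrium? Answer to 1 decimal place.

48.8%

z = ln(5/3) / ln(36.5/8.13) = 0.5108 / 1.5018 = 0.3402
S_new/S_old = (A_new/A_old)^z = 0.14^0.3402 = exp(0.3402 × -1.9661) = 0.5123
Fraction lost = 1 − 0.5123 = 0.4877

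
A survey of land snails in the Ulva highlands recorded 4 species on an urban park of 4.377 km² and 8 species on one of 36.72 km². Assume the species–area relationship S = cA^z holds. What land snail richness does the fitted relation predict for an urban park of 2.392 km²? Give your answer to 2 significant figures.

3.3

z = ln(8/4) / ln(36.72/4.377) = 0.6931 / 2.1270 = 0.3259
c = 4 / 4.377^0.3259 = 4 / 1.618 = 2.472
S₃ = 2.472 × 2.392^0.3259 = 2.472 × 1.329 ≈ 3.285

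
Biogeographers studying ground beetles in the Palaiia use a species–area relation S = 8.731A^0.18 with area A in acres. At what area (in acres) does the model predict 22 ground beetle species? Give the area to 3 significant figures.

170 acres

22 = 8.731 × A^0.18  ⇒  A^0.18 = 22/8.731 = 2.52
ln A = ln(2.52) / 0.18 = 0.9242 / 0.18 = 5.1342
A = e^5.1342 ≈ 169.7 acres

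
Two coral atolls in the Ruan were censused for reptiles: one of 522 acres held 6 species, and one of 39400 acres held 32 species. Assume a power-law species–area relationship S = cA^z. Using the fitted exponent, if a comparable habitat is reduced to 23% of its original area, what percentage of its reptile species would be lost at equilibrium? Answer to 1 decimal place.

43.4%

z = ln(32/6) / ln(39400/522) = 1.6740 / 4.3239 = 0.3871
S_new/S_old = (A_new/A_old)^z = 0.23^0.3871 = exp(0.3871 × -1.4697) = 0.5661
Fraction lost = 1 − 0.5661 = 0.4339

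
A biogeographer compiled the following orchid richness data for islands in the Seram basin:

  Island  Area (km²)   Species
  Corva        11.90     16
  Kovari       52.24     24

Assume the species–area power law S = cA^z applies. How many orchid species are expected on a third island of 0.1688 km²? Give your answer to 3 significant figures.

4.98

z = ln(24/16) / ln(52.24/11.9) = 0.4055 / 1.4793 = 0.2741
c = 16 / 11.9^0.2741 = 16 / 1.972 = 8.116
S₃ = 8.116 × 0.1688^0.2741 = 8.116 × 0.6141 ≈ 4.984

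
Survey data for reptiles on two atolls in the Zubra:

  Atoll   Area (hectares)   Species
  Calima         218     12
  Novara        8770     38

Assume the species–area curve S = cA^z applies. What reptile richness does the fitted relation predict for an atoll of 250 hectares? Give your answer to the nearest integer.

z = ln(38/12) / ln(8770/218) = 1.1527 / 3.6946 = 0.3120
c = 12 / 218^0.3120 = 12 / 5.365 = 2.237
S₃ = 2.237 × 250^0.3120 = 2.237 × 5.599 ≈ 12.52

13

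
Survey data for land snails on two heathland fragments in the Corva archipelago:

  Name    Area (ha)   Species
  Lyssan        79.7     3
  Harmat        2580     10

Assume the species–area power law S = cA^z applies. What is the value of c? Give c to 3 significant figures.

0.659

z = ln(S₂/S₁) / ln(A₂/A₁) = ln(10/3) / ln(2580/79.7) = 1.2040 / 3.4773 = 0.3462
c = S₁ / A₁^z = 3 / 79.7^0.3462 = 3 / 4.554 = 0.6588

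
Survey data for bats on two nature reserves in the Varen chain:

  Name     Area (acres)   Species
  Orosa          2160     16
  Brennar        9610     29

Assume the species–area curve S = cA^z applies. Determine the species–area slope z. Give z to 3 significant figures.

Taking logs: ln S = ln c + z ln A, so z = (ln S₂ − ln S₁)/(ln A₂ − ln A₁).
z = ln(29/16) / ln(9610/2160) = ln(1.812) / ln(4.449) = 0.5947 / 1.4927 = 0.3984

0.398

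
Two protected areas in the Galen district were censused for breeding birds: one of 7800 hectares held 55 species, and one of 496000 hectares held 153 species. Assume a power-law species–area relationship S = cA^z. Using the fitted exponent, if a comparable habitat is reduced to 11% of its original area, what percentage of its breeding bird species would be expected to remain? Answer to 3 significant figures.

58.1%

z = ln(153/55) / ln(496000/7800) = 1.0231 / 4.1525 = 0.2464
S_new/S_old = (A_new/A_old)^z = 0.11^0.2464 = exp(0.2464 × -2.2073) = 0.5805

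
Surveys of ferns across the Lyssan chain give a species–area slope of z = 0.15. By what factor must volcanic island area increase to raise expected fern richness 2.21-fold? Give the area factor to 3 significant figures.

(A₂/A₁)^0.15 = 2.21, so A₂/A₁ = 2.21^(1/0.15) = 2.21^6.667
ln(A₂/A₁) = ln 2.21 / 0.15 = 0.7930 / 0.15 = 5.2866
A₂/A₁ = e^5.2866 ≈ 197.7

198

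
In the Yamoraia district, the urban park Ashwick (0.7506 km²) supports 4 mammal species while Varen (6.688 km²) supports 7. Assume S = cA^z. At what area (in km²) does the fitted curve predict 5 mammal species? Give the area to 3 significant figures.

z = ln(7/4) / ln(6.688/0.7506) = 0.5596 / 2.1872 = 0.2559
c = 4 / 0.7506^0.2559 = 4 / 0.9292 = 4.305
A = (5/4.305)^(1/0.2559) ⇒ ln A = ln(1.162)/0.2559 = 0.5852
A = e^0.5852 ≈ 1.795 km²

1.80 km²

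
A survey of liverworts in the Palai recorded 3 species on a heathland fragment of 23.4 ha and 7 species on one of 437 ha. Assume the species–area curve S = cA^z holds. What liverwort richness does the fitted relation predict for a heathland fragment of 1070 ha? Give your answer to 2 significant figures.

z = ln(7/3) / ln(437/23.4) = 0.8473 / 2.9272 = 0.2895
c = 3 / 23.4^0.2895 = 3 / 2.491 = 1.204
S₃ = 1.204 × 1070^0.2895 = 1.204 × 7.531 ≈ 9.071

9.1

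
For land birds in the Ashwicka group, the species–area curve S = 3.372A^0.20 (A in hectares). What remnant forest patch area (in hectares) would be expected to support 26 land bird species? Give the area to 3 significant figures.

27300 hectares

26 = 3.372 × A^0.2  ⇒  A^0.2 = 26/3.372 = 7.711
ln A = ln(7.711) / 0.2 = 2.0426 / 0.2 = 10.2130
A = e^10.2130 ≈ 27254 hectares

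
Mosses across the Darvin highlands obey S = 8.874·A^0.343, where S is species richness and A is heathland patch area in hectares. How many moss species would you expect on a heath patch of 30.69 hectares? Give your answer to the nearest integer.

S = 8.874 × 30.69^0.343 = 8.874 × 3.236 ≈ 28.72

29 species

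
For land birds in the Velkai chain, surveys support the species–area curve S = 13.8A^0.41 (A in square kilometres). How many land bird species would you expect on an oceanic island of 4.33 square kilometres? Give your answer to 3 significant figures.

S = 13.8 × 4.33^0.41 = 13.8 × 1.824 ≈ 25.17

25.2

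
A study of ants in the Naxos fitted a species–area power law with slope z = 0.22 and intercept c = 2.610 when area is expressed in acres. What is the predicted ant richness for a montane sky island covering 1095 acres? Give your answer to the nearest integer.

12

S = 2.61 × 1095^0.22 = 2.61 × 4.663 ≈ 12.17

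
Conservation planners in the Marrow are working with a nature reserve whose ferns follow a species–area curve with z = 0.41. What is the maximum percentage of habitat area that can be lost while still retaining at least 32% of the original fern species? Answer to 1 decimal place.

93.8%

Need (A_new/A_old)^0.41 = 0.32, so A_new/A_old = 0.32^(1/0.41) = 0.32^2.439
ln(A_new/A_old) = ln 0.32 / 0.41 = -1.1394 / 0.41 = -2.7791
A_new/A_old = e^-2.7791 ≈ 0.06209
Fraction that can be lost = 1 − 0.06209 = 0.9379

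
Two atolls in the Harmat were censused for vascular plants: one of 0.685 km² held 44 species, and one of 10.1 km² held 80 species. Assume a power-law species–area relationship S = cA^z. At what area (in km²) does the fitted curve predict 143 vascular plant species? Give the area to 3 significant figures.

z = ln(80/44) / ln(10.1/0.685) = 0.5978 / 2.6909 = 0.2222
c = 44 / 0.685^0.2222 = 44 / 0.9194 = 47.86
A = (143/47.86)^(1/0.2222) ⇒ ln A = ln(2.988)/0.2222 = 4.9268
A = e^4.9268 ≈ 137.9 km²

138 km²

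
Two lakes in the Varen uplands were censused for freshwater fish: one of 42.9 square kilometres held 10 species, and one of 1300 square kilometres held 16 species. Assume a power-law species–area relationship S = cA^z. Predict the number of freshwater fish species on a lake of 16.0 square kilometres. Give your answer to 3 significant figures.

8.73

z = ln(16/10) / ln(1300/42.9) = 0.4700 / 3.4112 = 0.1378
c = 10 / 42.9^0.1378 = 10 / 1.678 = 5.958
S₃ = 5.958 × 16^0.1378 = 5.958 × 1.465 ≈ 8.729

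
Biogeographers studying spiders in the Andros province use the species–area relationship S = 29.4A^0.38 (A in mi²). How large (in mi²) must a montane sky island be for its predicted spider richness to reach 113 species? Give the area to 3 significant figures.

34.6 mi²

113 = 29.4 × A^0.38  ⇒  A^0.38 = 113/29.4 = 3.844
ln A = ln(3.844) / 0.38 = 1.3464 / 0.38 = 3.5431
A = e^3.5431 ≈ 34.58 mi²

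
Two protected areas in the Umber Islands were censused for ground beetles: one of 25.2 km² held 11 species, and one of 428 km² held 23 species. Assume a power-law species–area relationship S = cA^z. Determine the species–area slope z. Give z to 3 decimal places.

0.260

Taking logs: ln S = ln c + z ln A, so z = (ln S₂ − ln S₁)/(ln A₂ − ln A₁).
z = ln(23/11) / ln(428/25.2) = ln(2.091) / ln(16.98) = 0.7376 / 2.8323 = 0.2604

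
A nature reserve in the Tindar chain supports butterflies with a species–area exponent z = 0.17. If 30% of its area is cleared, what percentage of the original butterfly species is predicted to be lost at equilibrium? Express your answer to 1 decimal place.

5.9%

S_new/S_old = (A_new/A_old)^z = 0.7^0.17
= exp(0.17 × ln 0.7) = exp(0.17 × -0.3567) = exp(-0.0606) ≈ 0.9412
Fraction lost = 1 − 0.9412 = 0.05883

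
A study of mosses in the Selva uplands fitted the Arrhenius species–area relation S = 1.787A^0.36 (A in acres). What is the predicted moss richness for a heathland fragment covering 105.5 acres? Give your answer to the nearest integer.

S = 1.787 × 105.5^0.36
ln S = ln 1.787 + 0.36 × ln 105.5 = 0.5805 + 0.36 × 4.6587 = 2.2577
S = e^2.2577 ≈ 9.561

10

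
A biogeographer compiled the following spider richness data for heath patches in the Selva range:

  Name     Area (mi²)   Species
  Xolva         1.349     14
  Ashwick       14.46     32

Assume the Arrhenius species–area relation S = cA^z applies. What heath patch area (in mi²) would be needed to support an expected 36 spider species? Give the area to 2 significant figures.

z = ln(32/14) / ln(14.46/1.349) = 0.8267 / 2.3720 = 0.3485
c = 14 / 1.349^0.3485 = 14 / 1.11 = 12.61
A = (36/12.61)^(1/0.3485) ⇒ ln A = ln(2.854)/0.3485 = 3.0093
A = e^3.0093 ≈ 20.27 mi²

20 mi²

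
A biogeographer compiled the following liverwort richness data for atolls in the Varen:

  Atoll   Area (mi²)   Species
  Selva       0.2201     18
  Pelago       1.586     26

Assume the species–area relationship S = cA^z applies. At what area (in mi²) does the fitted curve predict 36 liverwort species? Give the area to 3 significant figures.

9.11 mi²

z = ln(26/18) / ln(1.586/0.2201) = 0.3677 / 1.9749 = 0.1862
c = 18 / 0.2201^0.1862 = 18 / 0.7544 = 23.86
A = (36/23.86)^(1/0.1862) ⇒ ln A = ln(1.509)/0.1862 = 2.2089
A = e^2.2089 ≈ 9.106 mi²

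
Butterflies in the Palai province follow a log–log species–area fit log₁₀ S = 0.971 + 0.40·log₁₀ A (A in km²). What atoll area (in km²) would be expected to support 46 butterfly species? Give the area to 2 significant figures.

54 km²

46 = 9.354 × A^0.4  ⇒  A^0.4 = 46/9.354 = 4.918
ln A = ln(4.918) / 0.4 = 1.5928 / 0.4 = 3.9821
A = e^3.9821 ≈ 53.63 km²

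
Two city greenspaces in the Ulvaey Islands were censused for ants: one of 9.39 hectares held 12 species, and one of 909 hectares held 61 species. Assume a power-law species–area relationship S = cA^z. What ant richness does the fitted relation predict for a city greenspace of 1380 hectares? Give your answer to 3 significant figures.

70.8

z = ln(61/12) / ln(909/9.39) = 1.6260 / 4.5727 = 0.3556
c = 12 / 9.39^0.3556 = 12 / 2.217 = 5.412
S₃ = 5.412 × 1380^0.3556 = 5.412 × 13.08 ≈ 70.76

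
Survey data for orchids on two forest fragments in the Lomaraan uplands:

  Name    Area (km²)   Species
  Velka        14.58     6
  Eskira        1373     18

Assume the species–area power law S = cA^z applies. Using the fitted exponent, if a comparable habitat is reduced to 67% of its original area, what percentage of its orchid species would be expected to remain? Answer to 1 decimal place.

90.8%

z = ln(18/6) / ln(1373/14.58) = 1.0986 / 4.5451 = 0.2417
S_new/S_old = (A_new/A_old)^z = 0.67^0.2417 = exp(0.2417 × -0.4005) = 0.9077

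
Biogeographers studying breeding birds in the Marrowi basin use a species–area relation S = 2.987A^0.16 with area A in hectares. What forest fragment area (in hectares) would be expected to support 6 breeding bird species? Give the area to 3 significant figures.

6 = 2.987 × A^0.16  ⇒  A^0.16 = 6/2.987 = 2.009
ln A = ln(2.009) / 0.16 = 0.6975 / 0.16 = 4.3593
A = e^4.3593 ≈ 78.2 hectares

78.2 hectares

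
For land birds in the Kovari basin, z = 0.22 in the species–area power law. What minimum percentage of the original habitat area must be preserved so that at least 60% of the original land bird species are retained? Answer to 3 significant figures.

Need (A_new/A_old)^0.22 = 0.6, so A_new/A_old = 0.6^(1/0.22) = 0.6^4.545
ln(A_new/A_old) = ln 0.6 / 0.22 = -0.5108 / 0.22 = -2.3219
A_new/A_old = e^-2.3219 ≈ 0.09808

9.81%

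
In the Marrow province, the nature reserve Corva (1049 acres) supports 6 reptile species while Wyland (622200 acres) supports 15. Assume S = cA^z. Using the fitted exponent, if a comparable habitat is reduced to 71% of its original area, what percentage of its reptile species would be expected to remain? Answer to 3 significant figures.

z = ln(15/6) / ln(622200/1049) = 0.9163 / 6.3854 = 0.1435
S_new/S_old = (A_new/A_old)^z = 0.71^0.1435 = exp(0.1435 × -0.3425) = 0.952

95.2%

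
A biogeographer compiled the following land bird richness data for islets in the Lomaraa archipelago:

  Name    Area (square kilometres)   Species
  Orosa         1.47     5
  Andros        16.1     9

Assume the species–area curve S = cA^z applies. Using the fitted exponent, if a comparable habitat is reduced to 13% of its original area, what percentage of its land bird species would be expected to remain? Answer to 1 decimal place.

z = ln(9/5) / ln(16.1/1.47) = 0.5878 / 2.3936 = 0.2456
S_new/S_old = (A_new/A_old)^z = 0.13^0.2456 = exp(0.2456 × -2.0402) = 0.6059

60.6%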